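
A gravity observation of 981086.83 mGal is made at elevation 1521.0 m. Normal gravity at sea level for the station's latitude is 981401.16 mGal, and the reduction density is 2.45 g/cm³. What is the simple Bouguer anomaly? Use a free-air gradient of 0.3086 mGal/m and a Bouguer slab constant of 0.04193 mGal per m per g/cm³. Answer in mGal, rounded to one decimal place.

Free-air correction = 0.3086 × 1521.0 = 469.38 mGal
Free-air anomaly = 981086.83 − 981401.16 + (469.38) = 155.05 mGal
Bouguer slab correction = 0.04193 × 2.45 × 1521.0 = 156.25 mGal
Simple Bouguer anomaly = 155.05 − (156.25) = -1.20 mGal

-1.2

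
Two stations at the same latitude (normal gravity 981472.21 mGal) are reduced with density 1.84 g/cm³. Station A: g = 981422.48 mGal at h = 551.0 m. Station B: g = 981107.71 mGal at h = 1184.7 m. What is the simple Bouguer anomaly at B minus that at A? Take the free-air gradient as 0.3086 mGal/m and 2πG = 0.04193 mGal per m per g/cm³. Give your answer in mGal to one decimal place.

Δg_SB(A) = 981422.48 − 981472.21 + 0.3086×551.0 − 0.04193×1.84×551.0 = 77.80 mGal
Δg_SB(B) = 981107.71 − 981472.21 + 0.3086×1184.7 − 0.04193×1.84×1184.7 = -90.30 mGal
Difference = -90.30 − (77.80) = -168.10 mGal

-168.1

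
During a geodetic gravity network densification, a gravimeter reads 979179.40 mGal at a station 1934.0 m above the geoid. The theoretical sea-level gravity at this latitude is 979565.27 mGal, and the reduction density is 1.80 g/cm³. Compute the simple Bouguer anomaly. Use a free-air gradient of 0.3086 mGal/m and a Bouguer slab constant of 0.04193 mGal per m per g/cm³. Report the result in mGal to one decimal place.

65.0

Free-air correction = 0.3086 × 1934.0 = 596.83 mGal
Free-air anomaly = 979179.40 − 979565.27 + (596.83) = 210.96 mGal
Bouguer slab correction = 0.04193 × 1.80 × 1934.0 = 145.97 mGal
Simple Bouguer anomaly = 210.96 − (145.97) = 64.99 mGal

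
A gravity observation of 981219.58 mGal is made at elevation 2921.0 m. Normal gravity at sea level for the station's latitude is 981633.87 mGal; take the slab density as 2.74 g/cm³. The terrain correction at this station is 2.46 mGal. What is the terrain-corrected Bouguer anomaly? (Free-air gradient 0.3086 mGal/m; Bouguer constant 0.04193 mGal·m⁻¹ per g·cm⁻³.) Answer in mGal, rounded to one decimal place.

154.0

Free-air correction = 0.3086 × 2921.0 = 901.42 mGal
Free-air anomaly = 981219.58 − 981633.87 + (901.42) = 487.13 mGal
Bouguer slab correction = 0.04193 × 2.74 × 2921.0 = 335.59 mGal
Simple Bouguer anomaly = 487.13 − (335.59) = 151.54 mGal
Complete Bouguer anomaly = 151.54 + 2.46 = 154.00 mGal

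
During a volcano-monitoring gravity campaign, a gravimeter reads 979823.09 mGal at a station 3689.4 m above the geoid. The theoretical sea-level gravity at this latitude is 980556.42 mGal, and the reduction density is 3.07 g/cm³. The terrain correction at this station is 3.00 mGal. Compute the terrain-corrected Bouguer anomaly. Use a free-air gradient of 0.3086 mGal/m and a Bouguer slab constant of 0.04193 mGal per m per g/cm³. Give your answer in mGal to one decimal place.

Free-air correction = 0.3086 × 3689.4 = 1138.55 mGal
Free-air anomaly = 979823.09 − 980556.42 + (1138.55) = 405.22 mGal
Bouguer slab correction = 0.04193 × 3.07 × 3689.4 = 474.92 mGal
Simple Bouguer anomaly = 405.22 − (474.92) = -69.70 mGal
Complete Bouguer anomaly = -69.70 + 3.00 = -66.70 mGal

-66.7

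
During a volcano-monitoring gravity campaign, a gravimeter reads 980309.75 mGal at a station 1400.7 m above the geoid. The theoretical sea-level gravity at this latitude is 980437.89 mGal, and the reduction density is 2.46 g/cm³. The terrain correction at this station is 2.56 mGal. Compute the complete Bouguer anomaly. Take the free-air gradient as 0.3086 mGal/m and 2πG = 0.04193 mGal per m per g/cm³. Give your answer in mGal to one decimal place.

Free-air correction = 0.3086 × 1400.7 = 432.26 mGal
Free-air anomaly = 980309.75 − 980437.89 + (432.26) = 304.12 mGal
Bouguer slab correction = 0.04193 × 2.46 × 1400.7 = 144.48 mGal
Simple Bouguer anomaly = 304.12 − (144.48) = 159.64 mGal
Complete Bouguer anomaly = 159.64 + 2.56 = 162.20 mGal

162.2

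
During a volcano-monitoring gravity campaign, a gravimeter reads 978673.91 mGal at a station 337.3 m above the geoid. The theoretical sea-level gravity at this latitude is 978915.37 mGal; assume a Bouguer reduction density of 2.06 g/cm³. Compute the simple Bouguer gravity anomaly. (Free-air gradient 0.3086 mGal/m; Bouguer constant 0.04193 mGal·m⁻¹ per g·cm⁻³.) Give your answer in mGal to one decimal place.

-166.5

Free-air correction = 0.3086 × 337.3 = 104.09 mGal
Free-air anomaly = 978673.91 − 978915.37 + (104.09) = -137.37 mGal
Bouguer slab correction = 0.04193 × 2.06 × 337.3 = 29.13 mGal
Simple Bouguer anomaly = -137.37 − (29.13) = -166.50 mGal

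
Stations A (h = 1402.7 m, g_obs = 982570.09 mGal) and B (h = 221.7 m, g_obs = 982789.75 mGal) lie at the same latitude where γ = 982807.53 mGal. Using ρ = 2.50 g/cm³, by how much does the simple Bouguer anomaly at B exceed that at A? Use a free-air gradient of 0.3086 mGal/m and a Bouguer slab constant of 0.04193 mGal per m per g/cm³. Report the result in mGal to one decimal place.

-21.0

Δg_SB(A) = 982570.09 − 982807.53 + 0.3086×1402.7 − 0.04193×2.50×1402.7 = 48.40 mGal
Δg_SB(B) = 982789.75 − 982807.53 + 0.3086×221.7 − 0.04193×2.50×221.7 = 27.40 mGal
Difference = 27.40 − (48.40) = -21.00 mGal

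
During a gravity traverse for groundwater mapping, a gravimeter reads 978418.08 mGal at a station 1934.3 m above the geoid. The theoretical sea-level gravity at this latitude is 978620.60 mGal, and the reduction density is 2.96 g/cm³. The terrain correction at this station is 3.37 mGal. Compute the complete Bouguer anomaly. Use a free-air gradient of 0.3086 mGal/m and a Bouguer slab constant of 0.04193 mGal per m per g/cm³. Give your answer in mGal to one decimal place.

157.7

Free-air correction = 0.3086 × 1934.3 = 596.92 mGal
Free-air anomaly = 978418.08 − 978620.60 + (596.92) = 394.40 mGal
Bouguer slab correction = 0.04193 × 2.96 × 1934.3 = 240.07 mGal
Simple Bouguer anomaly = 394.40 − (240.07) = 154.33 mGal
Complete Bouguer anomaly = 154.33 + 3.37 = 157.70 mGal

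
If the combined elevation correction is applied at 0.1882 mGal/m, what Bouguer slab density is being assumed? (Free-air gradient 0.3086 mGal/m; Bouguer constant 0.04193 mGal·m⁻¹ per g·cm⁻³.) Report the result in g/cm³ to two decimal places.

0.1882 = 0.3086 − 0.04193 × ρ
ρ = (0.3086 − 0.1882) / 0.04193 = 2.87 g/cm³

2.87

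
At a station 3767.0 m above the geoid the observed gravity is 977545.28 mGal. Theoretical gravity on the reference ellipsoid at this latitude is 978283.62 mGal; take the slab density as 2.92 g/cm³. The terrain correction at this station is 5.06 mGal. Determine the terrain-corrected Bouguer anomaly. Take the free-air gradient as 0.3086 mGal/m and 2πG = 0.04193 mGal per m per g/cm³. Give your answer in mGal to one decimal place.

Free-air correction = 0.3086 × 3767.0 = 1162.50 mGal
Free-air anomaly = 977545.28 − 978283.62 + (1162.50) = 424.16 mGal
Bouguer slab correction = 0.04193 × 2.92 × 3767.0 = 461.21 mGal
Simple Bouguer anomaly = 424.16 − (461.21) = -37.05 mGal
Complete Bouguer anomaly = -37.05 + 5.06 = -31.99 mGal

-32.0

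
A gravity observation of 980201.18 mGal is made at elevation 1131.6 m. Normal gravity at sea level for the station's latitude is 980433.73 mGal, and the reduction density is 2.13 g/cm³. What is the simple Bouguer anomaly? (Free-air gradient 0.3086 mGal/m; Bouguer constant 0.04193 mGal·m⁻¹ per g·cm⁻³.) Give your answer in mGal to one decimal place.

Free-air correction = 0.3086 × 1131.6 = 349.21 mGal
Free-air anomaly = 980201.18 − 980433.73 + (349.21) = 116.66 mGal
Bouguer slab correction = 0.04193 × 2.13 × 1131.6 = 101.06 mGal
Simple Bouguer anomaly = 116.66 − (101.06) = 15.60 mGal

15.6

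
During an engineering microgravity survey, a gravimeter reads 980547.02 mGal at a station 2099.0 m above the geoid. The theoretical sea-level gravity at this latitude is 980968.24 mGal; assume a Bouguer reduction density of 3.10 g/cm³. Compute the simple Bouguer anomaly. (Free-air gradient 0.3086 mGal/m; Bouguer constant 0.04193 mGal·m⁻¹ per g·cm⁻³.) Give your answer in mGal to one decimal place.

Free-air correction = 0.3086 × 2099.0 = 647.75 mGal
Free-air anomaly = 980547.02 − 980968.24 + (647.75) = 226.53 mGal
Bouguer slab correction = 0.04193 × 3.10 × 2099.0 = 272.83 mGal
Simple Bouguer anomaly = 226.53 − (272.83) = -46.30 mGal

-46.3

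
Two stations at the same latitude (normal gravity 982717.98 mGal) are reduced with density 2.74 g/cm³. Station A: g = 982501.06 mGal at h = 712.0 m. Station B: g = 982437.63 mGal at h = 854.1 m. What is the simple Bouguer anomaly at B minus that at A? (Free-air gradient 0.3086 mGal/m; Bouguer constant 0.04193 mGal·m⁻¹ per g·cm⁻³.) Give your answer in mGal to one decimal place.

Δg_SB(A) = 982501.06 − 982717.98 + 0.3086×712.0 − 0.04193×2.74×712.0 = -79.00 mGal
Δg_SB(B) = 982437.63 − 982717.98 + 0.3086×854.1 − 0.04193×2.74×854.1 = -114.90 mGal
Difference = -114.90 − (-79.00) = -35.90 mGal

-35.9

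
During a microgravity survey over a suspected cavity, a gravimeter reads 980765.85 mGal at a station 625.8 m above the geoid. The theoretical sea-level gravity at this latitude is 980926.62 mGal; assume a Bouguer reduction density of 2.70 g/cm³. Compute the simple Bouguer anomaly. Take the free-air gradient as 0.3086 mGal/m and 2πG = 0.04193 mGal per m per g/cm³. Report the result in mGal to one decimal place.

Free-air correction = 0.3086 × 625.8 = 193.12 mGal
Free-air anomaly = 980765.85 − 980926.62 + (193.12) = 32.35 mGal
Bouguer slab correction = 0.04193 × 2.70 × 625.8 = 70.85 mGal
Simple Bouguer anomaly = 32.35 − (70.85) = -38.50 mGal

-38.5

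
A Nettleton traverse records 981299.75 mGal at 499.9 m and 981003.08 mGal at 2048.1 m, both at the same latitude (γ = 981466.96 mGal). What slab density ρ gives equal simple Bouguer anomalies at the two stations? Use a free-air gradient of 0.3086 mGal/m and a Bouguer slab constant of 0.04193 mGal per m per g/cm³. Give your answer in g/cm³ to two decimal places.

Δg_obs = 981003.08 − 981299.75 = -296.67 mGal over Δh = 2048.1 − 499.9 = 1548.2 m
Equal Bouguer anomalies ⇒ Δg_obs + (0.3086 − 0.04193ρ)·Δh = 0
0.3086 − 0.04193ρ = −Δg_obs/Δh = 0.19162
ρ = (0.3086 − 0.19162) / 0.04193 = 2.79 g/cm³

2.79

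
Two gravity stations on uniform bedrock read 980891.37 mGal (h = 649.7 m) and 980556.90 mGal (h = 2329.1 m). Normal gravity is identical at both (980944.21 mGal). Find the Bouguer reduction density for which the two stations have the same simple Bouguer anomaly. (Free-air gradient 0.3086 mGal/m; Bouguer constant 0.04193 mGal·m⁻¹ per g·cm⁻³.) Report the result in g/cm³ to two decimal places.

2.61

Δg_obs = 980556.90 − 980891.37 = -334.47 mGal over Δh = 2329.1 − 649.7 = 1679.4 m
Equal Bouguer anomalies ⇒ Δg_obs + (0.3086 − 0.04193ρ)·Δh = 0
0.3086 − 0.04193ρ = −Δg_obs/Δh = 0.19916
ρ = (0.3086 − 0.19916) / 0.04193 = 2.61 g/cm³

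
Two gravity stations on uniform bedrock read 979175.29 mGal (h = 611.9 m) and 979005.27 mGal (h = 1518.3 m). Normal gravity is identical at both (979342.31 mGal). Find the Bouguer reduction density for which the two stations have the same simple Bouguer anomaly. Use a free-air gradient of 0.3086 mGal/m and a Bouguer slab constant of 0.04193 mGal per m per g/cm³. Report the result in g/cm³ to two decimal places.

Δg_obs = 979005.27 − 979175.29 = -170.02 mGal over Δh = 1518.3 − 611.9 = 906.4 m
Equal Bouguer anomalies ⇒ Δg_obs + (0.3086 − 0.04193ρ)·Δh = 0
0.3086 − 0.04193ρ = −Δg_obs/Δh = 0.18758
ρ = (0.3086 − 0.18758) / 0.04193 = 2.89 g/cm³

2.89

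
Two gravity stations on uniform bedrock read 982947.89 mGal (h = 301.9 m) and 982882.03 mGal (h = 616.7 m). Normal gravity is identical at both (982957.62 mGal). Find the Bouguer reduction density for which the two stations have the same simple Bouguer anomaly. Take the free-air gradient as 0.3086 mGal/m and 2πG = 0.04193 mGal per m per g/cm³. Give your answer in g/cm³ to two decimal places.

Δg_obs = 982882.03 − 982947.89 = -65.86 mGal over Δh = 616.7 − 301.9 = 314.8 m
Equal Bouguer anomalies ⇒ Δg_obs + (0.3086 − 0.04193ρ)·Δh = 0
0.3086 − 0.04193ρ = −Δg_obs/Δh = 0.20921
ρ = (0.3086 − 0.20921) / 0.04193 = 2.37 g/cm³

2.37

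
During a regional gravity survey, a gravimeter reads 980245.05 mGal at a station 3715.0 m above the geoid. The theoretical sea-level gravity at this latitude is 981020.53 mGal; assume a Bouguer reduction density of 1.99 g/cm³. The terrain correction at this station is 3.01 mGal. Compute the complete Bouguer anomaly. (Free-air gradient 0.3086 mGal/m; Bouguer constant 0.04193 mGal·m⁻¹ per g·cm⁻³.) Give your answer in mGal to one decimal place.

Free-air correction = 0.3086 × 3715.0 = 1146.45 mGal
Free-air anomaly = 980245.05 − 981020.53 + (1146.45) = 370.97 mGal
Bouguer slab correction = 0.04193 × 1.99 × 3715.0 = 309.98 mGal
Simple Bouguer anomaly = 370.97 − (309.98) = 60.99 mGal
Complete Bouguer anomaly = 60.99 + 3.01 = 64.00 mGal

64.0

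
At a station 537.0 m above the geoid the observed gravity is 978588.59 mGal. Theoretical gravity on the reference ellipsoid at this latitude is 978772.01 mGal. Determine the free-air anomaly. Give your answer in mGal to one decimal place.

Free-air correction = 0.3086 × 537.0 = 165.72 mGal
Free-air anomaly = 978588.59 − 978772.01 + (165.72) = -17.70 mGal

-17.7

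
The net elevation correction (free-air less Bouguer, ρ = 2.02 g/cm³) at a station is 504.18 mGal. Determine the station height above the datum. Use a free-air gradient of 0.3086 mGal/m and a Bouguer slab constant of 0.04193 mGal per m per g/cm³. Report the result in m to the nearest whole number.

2252

Combined gradient = 0.3086 − 0.04193 × 2.02 = 0.2239014 mGal/m
h = 504.18 / 0.2239014 = 2251.79 m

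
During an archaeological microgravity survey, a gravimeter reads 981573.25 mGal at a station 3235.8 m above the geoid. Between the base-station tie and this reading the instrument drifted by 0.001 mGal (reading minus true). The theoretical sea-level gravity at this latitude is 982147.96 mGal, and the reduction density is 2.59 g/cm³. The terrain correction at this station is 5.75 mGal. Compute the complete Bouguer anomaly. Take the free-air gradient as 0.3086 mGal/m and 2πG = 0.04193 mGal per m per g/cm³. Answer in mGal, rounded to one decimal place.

Drift-corrected reading = 981573.25 − (0.001) = 981573.249 mGal
Free-air correction = 0.3086 × 3235.8 = 998.57 mGal
Free-air anomaly = 981573.249 − 982147.96 + (998.57) = 423.859 mGal
Bouguer slab correction = 0.04193 × 2.59 × 3235.8 = 351.40 mGal
Simple Bouguer anomaly = 423.859 − (351.40) = 72.459 mGal
Complete Bouguer anomaly = 72.459 + 5.75 = 78.209 mGal

78.2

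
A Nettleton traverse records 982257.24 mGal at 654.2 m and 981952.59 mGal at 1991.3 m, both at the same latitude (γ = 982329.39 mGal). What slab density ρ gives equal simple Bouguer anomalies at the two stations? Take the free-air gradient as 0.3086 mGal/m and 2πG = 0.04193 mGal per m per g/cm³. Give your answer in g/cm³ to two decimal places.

Δg_obs = 981952.59 − 982257.24 = -304.65 mGal over Δh = 1991.3 − 654.2 = 1337.1 m
Equal Bouguer anomalies ⇒ Δg_obs + (0.3086 − 0.04193ρ)·Δh = 0
0.3086 − 0.04193ρ = −Δg_obs/Δh = 0.22784
ρ = (0.3086 − 0.22784) / 0.04193 = 1.93 g/cm³

1.93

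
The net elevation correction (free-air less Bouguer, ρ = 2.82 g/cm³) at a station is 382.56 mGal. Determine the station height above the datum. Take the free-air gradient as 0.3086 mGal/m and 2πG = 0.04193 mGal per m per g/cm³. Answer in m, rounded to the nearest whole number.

Combined gradient = 0.3086 − 0.04193 × 2.82 = 0.1903574 mGal/m
h = 382.56 / 0.1903574 = 2009.69 m

2010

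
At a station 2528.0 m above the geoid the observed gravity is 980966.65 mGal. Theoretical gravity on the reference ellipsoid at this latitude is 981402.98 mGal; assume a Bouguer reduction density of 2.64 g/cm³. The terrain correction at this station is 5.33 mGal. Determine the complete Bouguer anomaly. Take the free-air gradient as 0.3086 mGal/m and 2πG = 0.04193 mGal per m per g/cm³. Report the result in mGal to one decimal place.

69.3

Free-air correction = 0.3086 × 2528.0 = 780.14 mGal
Free-air anomaly = 980966.65 − 981402.98 + (780.14) = 343.81 mGal
Bouguer slab correction = 0.04193 × 2.64 × 2528.0 = 279.84 mGal
Simple Bouguer anomaly = 343.81 − (279.84) = 63.97 mGal
Complete Bouguer anomaly = 63.97 + 5.33 = 69.30 mGal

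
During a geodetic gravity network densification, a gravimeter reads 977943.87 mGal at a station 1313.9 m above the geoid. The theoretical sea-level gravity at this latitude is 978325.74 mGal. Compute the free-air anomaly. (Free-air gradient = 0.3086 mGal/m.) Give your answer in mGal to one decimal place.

23.6

Free-air correction = 0.3086 × 1313.9 = 405.47 mGal
Free-air anomaly = 977943.87 − 978325.74 + (405.47) = 23.60 mGal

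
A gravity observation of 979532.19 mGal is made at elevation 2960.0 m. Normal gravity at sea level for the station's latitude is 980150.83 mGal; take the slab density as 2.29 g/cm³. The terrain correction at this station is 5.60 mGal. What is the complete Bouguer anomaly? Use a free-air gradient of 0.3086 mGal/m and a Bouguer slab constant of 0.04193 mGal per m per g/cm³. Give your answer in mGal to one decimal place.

Free-air correction = 0.3086 × 2960.0 = 913.46 mGal
Free-air anomaly = 979532.19 − 980150.83 + (913.46) = 294.82 mGal
Bouguer slab correction = 0.04193 × 2.29 × 2960.0 = 284.22 mGal
Simple Bouguer anomaly = 294.82 − (284.22) = 10.60 mGal
Complete Bouguer anomaly = 10.60 + 5.60 = 16.20 mGal

16.2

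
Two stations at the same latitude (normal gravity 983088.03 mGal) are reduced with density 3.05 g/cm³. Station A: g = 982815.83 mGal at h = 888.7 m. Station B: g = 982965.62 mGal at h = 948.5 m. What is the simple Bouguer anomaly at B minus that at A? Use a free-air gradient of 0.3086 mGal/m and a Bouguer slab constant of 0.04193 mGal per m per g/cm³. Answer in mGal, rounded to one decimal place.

160.6

Δg_SB(A) = 982815.83 − 983088.03 + 0.3086×888.7 − 0.04193×3.05×888.7 = -111.60 mGal
Δg_SB(B) = 982965.62 − 983088.03 + 0.3086×948.5 − 0.04193×3.05×948.5 = 49.00 mGal
Difference = 49.00 − (-111.60) = 160.60 mGal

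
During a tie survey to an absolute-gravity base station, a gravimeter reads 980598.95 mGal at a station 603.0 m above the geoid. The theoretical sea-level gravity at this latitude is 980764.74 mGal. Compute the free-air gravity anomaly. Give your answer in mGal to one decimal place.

Free-air correction = 0.3086 × 603.0 = 186.09 mGal
Free-air anomaly = 980598.95 − 980764.74 + (186.09) = 20.30 mGal

20.3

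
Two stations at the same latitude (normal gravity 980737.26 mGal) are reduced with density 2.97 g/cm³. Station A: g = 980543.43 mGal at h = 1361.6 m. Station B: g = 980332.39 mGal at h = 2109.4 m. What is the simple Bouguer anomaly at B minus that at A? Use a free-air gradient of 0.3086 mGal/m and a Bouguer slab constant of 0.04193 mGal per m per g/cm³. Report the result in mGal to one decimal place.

Δg_SB(A) = 980543.43 − 980737.26 + 0.3086×1361.6 − 0.04193×2.97×1361.6 = 56.80 mGal
Δg_SB(B) = 980332.39 − 980737.26 + 0.3086×2109.4 − 0.04193×2.97×2109.4 = -16.60 mGal
Difference = -16.60 − (56.80) = -73.40 mGal

-73.4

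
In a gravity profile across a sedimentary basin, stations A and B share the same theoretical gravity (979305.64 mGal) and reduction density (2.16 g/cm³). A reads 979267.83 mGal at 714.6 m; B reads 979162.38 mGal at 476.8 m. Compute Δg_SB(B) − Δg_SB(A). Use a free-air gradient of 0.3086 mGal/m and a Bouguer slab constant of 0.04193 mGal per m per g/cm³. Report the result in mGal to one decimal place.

Δg_SB(A) = 979267.83 − 979305.64 + 0.3086×714.6 − 0.04193×2.16×714.6 = 118.00 mGal
Δg_SB(B) = 979162.38 − 979305.64 + 0.3086×476.8 − 0.04193×2.16×476.8 = -39.30 mGal
Difference = -39.30 − (118.00) = -157.30 mGal

-157.3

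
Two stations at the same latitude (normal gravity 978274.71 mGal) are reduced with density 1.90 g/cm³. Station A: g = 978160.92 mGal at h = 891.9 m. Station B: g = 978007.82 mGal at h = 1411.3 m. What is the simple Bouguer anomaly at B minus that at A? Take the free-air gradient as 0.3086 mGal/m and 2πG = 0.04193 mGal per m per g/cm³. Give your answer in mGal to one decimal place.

-34.2

Δg_SB(A) = 978160.92 − 978274.71 + 0.3086×891.9 − 0.04193×1.90×891.9 = 90.40 mGal
Δg_SB(B) = 978007.82 − 978274.71 + 0.3086×1411.3 − 0.04193×1.90×1411.3 = 56.20 mGal
Difference = 56.20 − (90.40) = -34.20 mGal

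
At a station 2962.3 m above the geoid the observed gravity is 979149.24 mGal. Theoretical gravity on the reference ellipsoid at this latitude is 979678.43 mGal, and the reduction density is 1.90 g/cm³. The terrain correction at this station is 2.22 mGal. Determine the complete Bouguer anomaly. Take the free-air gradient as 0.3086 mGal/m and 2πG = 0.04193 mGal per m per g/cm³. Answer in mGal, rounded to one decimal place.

151.2

Free-air correction = 0.3086 × 2962.3 = 914.17 mGal
Free-air anomaly = 979149.24 − 979678.43 + (914.17) = 384.98 mGal
Bouguer slab correction = 0.04193 × 1.90 × 2962.3 = 236.00 mGal
Simple Bouguer anomaly = 384.98 − (236.00) = 148.98 mGal
Complete Bouguer anomaly = 148.98 + 2.22 = 151.20 mGal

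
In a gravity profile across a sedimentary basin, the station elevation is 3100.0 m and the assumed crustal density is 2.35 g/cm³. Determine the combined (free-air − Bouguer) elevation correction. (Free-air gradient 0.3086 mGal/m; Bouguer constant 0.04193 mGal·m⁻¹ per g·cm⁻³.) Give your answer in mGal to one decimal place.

Combined gradient = 0.3086 − 0.04193 × 2.35 = 0.2100645 mGal/m
Combined elevation correction = 0.2100645 × 3100.0 = 651.2 mGal

651.2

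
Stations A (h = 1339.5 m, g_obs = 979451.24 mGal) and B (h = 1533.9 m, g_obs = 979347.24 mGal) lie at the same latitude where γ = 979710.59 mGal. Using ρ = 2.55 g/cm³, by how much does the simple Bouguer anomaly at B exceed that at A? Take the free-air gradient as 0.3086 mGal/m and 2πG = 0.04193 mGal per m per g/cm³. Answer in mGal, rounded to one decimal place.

Δg_SB(A) = 979451.24 − 979710.59 + 0.3086×1339.5 − 0.04193×2.55×1339.5 = 10.80 mGal
Δg_SB(B) = 979347.24 − 979710.59 + 0.3086×1533.9 − 0.04193×2.55×1533.9 = -54.00 mGal
Difference = -54.00 − (10.80) = -64.80 mGal

-64.8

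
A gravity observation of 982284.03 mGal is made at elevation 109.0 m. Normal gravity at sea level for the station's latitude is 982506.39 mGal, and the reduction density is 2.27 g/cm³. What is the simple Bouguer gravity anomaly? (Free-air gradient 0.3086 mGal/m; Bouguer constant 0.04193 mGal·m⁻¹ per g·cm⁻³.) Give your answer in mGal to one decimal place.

Free-air correction = 0.3086 × 109.0 = 33.64 mGal
Free-air anomaly = 982284.03 − 982506.39 + (33.64) = -188.72 mGal
Bouguer slab correction = 0.04193 × 2.27 × 109.0 = 10.37 mGal
Simple Bouguer anomaly = -188.72 − (10.37) = -199.09 mGal

-199.1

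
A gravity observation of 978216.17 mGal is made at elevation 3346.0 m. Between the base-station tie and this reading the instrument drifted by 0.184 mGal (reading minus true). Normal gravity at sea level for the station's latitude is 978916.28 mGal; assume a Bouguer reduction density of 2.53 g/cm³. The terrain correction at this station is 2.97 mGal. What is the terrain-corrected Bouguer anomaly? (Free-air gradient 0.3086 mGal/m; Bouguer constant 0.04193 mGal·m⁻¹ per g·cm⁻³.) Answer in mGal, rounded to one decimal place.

-19.7

Drift-corrected reading = 978216.17 − (0.184) = 978215.986 mGal
Free-air correction = 0.3086 × 3346.0 = 1032.58 mGal
Free-air anomaly = 978215.986 − 978916.28 + (1032.58) = 332.286 mGal
Bouguer slab correction = 0.04193 × 2.53 × 3346.0 = 354.95 mGal
Simple Bouguer anomaly = 332.286 − (354.95) = -22.664 mGal
Complete Bouguer anomaly = -22.664 + 2.97 = -19.694 mGal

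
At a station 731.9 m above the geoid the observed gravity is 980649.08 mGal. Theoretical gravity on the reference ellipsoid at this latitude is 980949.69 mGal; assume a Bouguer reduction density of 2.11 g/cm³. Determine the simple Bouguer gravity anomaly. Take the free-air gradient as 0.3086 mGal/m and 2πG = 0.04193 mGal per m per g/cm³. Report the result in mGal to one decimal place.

-139.5

Free-air correction = 0.3086 × 731.9 = 225.86 mGal
Free-air anomaly = 980649.08 − 980949.69 + (225.86) = -74.75 mGal
Bouguer slab correction = 0.04193 × 2.11 × 731.9 = 64.75 mGal
Simple Bouguer anomaly = -74.75 − (64.75) = -139.50 mGal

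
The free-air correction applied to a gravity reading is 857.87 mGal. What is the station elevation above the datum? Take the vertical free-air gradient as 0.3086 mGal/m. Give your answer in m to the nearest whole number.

2780

h = 857.87 / 0.3086 = 2779.88 m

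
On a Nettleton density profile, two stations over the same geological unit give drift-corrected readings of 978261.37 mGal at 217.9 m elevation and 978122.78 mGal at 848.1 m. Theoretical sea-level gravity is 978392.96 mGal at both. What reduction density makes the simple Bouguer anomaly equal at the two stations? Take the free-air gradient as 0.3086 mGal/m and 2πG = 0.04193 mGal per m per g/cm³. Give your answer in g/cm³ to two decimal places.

Δg_obs = 978122.78 − 978261.37 = -138.59 mGal over Δh = 848.1 − 217.9 = 630.2 m
Equal Bouguer anomalies ⇒ Δg_obs + (0.3086 − 0.04193ρ)·Δh = 0
0.3086 − 0.04193ρ = −Δg_obs/Δh = 0.21991
ρ = (0.3086 − 0.21991) / 0.04193 = 2.12 g/cm³

2.12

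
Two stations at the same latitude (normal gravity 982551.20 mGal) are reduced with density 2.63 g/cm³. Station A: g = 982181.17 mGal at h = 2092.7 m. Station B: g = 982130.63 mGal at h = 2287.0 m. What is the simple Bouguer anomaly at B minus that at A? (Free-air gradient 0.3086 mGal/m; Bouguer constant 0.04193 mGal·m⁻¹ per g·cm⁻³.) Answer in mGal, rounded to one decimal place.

-12.0

Δg_SB(A) = 982181.17 − 982551.20 + 0.3086×2092.7 − 0.04193×2.63×2092.7 = 45.00 mGal
Δg_SB(B) = 982130.63 − 982551.20 + 0.3086×2287.0 − 0.04193×2.63×2287.0 = 33.00 mGal
Difference = 33.00 − (45.00) = -12.00 mGal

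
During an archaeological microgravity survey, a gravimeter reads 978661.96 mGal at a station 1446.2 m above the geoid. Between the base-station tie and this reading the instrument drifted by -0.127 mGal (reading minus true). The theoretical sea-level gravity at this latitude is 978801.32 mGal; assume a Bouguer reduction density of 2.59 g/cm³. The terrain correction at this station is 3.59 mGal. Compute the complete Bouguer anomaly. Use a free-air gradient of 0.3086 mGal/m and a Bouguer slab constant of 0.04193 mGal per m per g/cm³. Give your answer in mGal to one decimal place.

Drift-corrected reading = 978661.96 − (-0.127) = 978662.087 mGal
Free-air correction = 0.3086 × 1446.2 = 446.30 mGal
Free-air anomaly = 978662.087 − 978801.32 + (446.30) = 307.067 mGal
Bouguer slab correction = 0.04193 × 2.59 × 1446.2 = 157.06 mGal
Simple Bouguer anomaly = 307.067 − (157.06) = 150.007 mGal
Complete Bouguer anomaly = 150.007 + 3.59 = 153.597 mGal

153.6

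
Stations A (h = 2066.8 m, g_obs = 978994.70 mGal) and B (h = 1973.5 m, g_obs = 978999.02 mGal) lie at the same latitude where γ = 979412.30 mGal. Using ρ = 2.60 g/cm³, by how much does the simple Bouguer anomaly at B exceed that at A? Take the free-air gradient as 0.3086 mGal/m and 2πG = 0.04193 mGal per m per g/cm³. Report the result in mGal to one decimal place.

Δg_SB(A) = 978994.70 − 979412.30 + 0.3086×2066.8 − 0.04193×2.60×2066.8 = -5.10 mGal
Δg_SB(B) = 978999.02 − 979412.30 + 0.3086×1973.5 − 0.04193×2.60×1973.5 = -19.40 mGal
Difference = -19.40 − (-5.10) = -14.30 mGal

-14.3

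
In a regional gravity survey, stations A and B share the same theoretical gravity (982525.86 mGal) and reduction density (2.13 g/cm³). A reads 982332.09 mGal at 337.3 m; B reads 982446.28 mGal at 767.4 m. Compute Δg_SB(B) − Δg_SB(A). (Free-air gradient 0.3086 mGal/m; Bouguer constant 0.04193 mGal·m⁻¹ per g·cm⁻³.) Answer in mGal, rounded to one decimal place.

Δg_SB(A) = 982332.09 − 982525.86 + 0.3086×337.3 − 0.04193×2.13×337.3 = -119.80 mGal
Δg_SB(B) = 982446.28 − 982525.86 + 0.3086×767.4 − 0.04193×2.13×767.4 = 88.70 mGal
Difference = 88.70 − (-119.80) = 208.50 mGal

208.5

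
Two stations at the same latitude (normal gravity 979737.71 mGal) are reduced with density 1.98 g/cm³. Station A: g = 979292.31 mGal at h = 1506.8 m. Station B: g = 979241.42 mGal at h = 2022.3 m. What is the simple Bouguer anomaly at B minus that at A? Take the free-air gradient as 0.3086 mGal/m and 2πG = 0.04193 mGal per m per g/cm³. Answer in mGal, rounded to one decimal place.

Δg_SB(A) = 979292.31 − 979737.71 + 0.3086×1506.8 − 0.04193×1.98×1506.8 = -105.50 mGal
Δg_SB(B) = 979241.42 − 979737.71 + 0.3086×2022.3 − 0.04193×1.98×2022.3 = -40.10 mGal
Difference = -40.10 − (-105.50) = 65.40 mGal

65.4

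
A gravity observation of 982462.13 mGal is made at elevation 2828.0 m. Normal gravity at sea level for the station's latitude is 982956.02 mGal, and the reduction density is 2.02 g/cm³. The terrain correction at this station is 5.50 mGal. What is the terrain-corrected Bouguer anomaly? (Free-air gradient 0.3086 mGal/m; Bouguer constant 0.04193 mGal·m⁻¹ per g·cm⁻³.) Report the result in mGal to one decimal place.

144.8

Free-air correction = 0.3086 × 2828.0 = 872.72 mGal
Free-air anomaly = 982462.13 − 982956.02 + (872.72) = 378.83 mGal
Bouguer slab correction = 0.04193 × 2.02 × 2828.0 = 239.53 mGal
Simple Bouguer anomaly = 378.83 − (239.53) = 139.30 mGal
Complete Bouguer anomaly = 139.30 + 5.50 = 144.80 mGal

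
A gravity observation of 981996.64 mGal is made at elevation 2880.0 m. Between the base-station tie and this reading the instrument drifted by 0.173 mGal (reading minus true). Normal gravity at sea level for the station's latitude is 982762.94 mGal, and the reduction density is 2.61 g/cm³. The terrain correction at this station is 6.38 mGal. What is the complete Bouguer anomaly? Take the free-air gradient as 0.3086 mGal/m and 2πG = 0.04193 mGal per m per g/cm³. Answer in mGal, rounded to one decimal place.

-186.5

Drift-corrected reading = 981996.64 − (0.173) = 981996.467 mGal
Free-air correction = 0.3086 × 2880.0 = 888.77 mGal
Free-air anomaly = 981996.467 − 982762.94 + (888.77) = 122.297 mGal
Bouguer slab correction = 0.04193 × 2.61 × 2880.0 = 315.18 mGal
Simple Bouguer anomaly = 122.297 − (315.18) = -192.883 mGal
Complete Bouguer anomaly = -192.883 + 6.38 = -186.503 mGal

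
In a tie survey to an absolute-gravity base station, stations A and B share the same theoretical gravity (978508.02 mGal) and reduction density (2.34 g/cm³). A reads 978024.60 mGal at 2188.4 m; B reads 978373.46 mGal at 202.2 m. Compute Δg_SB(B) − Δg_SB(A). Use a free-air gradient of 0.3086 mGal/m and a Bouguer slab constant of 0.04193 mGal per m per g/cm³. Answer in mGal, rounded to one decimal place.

Δg_SB(A) = 978024.60 − 978508.02 + 0.3086×2188.4 − 0.04193×2.34×2188.4 = -22.80 mGal
Δg_SB(B) = 978373.46 − 978508.02 + 0.3086×202.2 − 0.04193×2.34×202.2 = -92.00 mGal
Difference = -92.00 − (-22.80) = -69.20 mGal

-69.2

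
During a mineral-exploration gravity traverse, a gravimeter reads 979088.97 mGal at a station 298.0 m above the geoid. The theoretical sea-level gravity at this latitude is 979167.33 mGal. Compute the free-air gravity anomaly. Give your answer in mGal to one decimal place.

Free-air correction = 0.3086 × 298.0 = 91.96 mGal
Free-air anomaly = 979088.97 − 979167.33 + (91.96) = 13.60 mGal

13.6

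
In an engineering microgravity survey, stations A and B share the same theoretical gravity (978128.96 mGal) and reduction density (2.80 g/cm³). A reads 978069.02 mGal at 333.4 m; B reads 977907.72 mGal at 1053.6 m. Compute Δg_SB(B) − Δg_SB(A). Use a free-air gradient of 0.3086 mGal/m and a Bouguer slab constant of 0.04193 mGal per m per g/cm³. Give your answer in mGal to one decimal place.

Δg_SB(A) = 978069.02 − 978128.96 + 0.3086×333.4 − 0.04193×2.80×333.4 = 3.80 mGal
Δg_SB(B) = 977907.72 − 978128.96 + 0.3086×1053.6 − 0.04193×2.80×1053.6 = -19.80 mGal
Difference = -19.80 − (3.80) = -23.60 mGal

-23.6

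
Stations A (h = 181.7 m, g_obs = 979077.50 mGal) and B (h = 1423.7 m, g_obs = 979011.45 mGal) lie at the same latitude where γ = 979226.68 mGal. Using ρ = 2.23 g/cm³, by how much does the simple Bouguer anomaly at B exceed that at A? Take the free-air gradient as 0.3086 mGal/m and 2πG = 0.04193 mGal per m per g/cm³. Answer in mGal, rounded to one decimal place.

Δg_SB(A) = 979077.50 − 979226.68 + 0.3086×181.7 − 0.04193×2.23×181.7 = -110.10 mGal
Δg_SB(B) = 979011.45 − 979226.68 + 0.3086×1423.7 − 0.04193×2.23×1423.7 = 91.00 mGal
Difference = 91.00 − (-110.10) = 201.10 mGal

201.1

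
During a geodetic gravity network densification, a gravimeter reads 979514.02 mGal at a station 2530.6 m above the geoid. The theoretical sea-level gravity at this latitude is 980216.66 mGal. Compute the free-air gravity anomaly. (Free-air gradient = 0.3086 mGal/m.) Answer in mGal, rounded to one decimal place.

Free-air correction = 0.3086 × 2530.6 = 780.94 mGal
Free-air anomaly = 979514.02 − 980216.66 + (780.94) = 78.30 mGal

78.3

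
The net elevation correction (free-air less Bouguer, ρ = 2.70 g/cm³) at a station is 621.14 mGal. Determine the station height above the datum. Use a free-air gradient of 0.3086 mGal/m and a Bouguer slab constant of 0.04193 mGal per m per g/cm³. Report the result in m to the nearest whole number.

3179

Combined gradient = 0.3086 − 0.04193 × 2.70 = 0.1953890 mGal/m
h = 621.14 / 0.1953890 = 3178.99 m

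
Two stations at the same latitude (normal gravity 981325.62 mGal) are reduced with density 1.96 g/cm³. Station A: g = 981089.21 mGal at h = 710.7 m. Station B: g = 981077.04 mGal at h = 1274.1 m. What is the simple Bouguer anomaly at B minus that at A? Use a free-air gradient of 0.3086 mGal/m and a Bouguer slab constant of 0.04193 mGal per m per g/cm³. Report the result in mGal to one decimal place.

Δg_SB(A) = 981089.21 − 981325.62 + 0.3086×710.7 − 0.04193×1.96×710.7 = -75.50 mGal
Δg_SB(B) = 981077.04 − 981325.62 + 0.3086×1274.1 − 0.04193×1.96×1274.1 = 39.90 mGal
Difference = 39.90 − (-75.50) = 115.40 mGal

115.4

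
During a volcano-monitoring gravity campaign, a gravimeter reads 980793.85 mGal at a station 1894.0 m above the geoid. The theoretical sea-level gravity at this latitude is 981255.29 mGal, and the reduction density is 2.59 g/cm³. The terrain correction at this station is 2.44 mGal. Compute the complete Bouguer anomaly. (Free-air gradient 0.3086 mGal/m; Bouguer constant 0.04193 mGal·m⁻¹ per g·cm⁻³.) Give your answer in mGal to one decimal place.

-80.2

Free-air correction = 0.3086 × 1894.0 = 584.49 mGal
Free-air anomaly = 980793.85 − 981255.29 + (584.49) = 123.05 mGal
Bouguer slab correction = 0.04193 × 2.59 × 1894.0 = 205.69 mGal
Simple Bouguer anomaly = 123.05 − (205.69) = -82.64 mGal
Complete Bouguer anomaly = -82.64 + 2.44 = -80.20 mGal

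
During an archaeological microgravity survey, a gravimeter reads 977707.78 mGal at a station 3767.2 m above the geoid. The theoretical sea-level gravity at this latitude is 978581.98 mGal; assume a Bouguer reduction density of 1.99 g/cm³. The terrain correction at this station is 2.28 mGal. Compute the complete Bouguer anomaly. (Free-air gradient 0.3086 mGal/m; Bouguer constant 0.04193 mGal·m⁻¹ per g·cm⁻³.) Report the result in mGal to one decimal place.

Free-air correction = 0.3086 × 3767.2 = 1162.56 mGal
Free-air anomaly = 977707.78 − 978581.98 + (1162.56) = 288.36 mGal
Bouguer slab correction = 0.04193 × 1.99 × 3767.2 = 314.34 mGal
Simple Bouguer anomaly = 288.36 − (314.34) = -25.98 mGal
Complete Bouguer anomaly = -25.98 + 2.28 = -23.70 mGal

-23.7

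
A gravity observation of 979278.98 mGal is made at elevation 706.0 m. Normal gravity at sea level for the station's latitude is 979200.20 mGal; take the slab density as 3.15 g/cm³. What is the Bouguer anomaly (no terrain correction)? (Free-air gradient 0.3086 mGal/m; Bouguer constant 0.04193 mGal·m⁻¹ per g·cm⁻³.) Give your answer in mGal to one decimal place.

Free-air correction = 0.3086 × 706.0 = 217.87 mGal
Free-air anomaly = 979278.98 − 979200.20 + (217.87) = 296.65 mGal
Bouguer slab correction = 0.04193 × 3.15 × 706.0 = 93.25 mGal
Simple Bouguer anomaly = 296.65 − (93.25) = 203.40 mGal

203.4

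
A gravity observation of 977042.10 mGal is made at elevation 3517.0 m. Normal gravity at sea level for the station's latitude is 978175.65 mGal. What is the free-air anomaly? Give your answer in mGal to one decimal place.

Free-air correction = 0.3086 × 3517.0 = 1085.35 mGal
Free-air anomaly = 977042.10 − 978175.65 + (1085.35) = -48.20 mGal

-48.2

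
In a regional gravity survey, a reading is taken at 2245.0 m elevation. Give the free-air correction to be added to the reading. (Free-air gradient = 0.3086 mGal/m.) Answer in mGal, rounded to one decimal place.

Free-air correction = 0.3086 × 2245.0 = 692.8 mGal

692.8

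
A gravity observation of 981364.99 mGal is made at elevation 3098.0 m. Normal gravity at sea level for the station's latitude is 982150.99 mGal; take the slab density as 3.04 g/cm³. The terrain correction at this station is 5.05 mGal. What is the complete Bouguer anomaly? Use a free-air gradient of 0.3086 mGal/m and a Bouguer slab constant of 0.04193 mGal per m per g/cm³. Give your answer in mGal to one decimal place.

Free-air correction = 0.3086 × 3098.0 = 956.04 mGal
Free-air anomaly = 981364.99 − 982150.99 + (956.04) = 170.04 mGal
Bouguer slab correction = 0.04193 × 3.04 × 3098.0 = 394.89 mGal
Simple Bouguer anomaly = 170.04 − (394.89) = -224.85 mGal
Complete Bouguer anomaly = -224.85 + 5.05 = -219.80 mGal

-219.8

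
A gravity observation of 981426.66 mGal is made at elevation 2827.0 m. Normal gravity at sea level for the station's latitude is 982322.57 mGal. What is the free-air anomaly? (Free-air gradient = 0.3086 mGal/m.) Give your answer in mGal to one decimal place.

Free-air correction = 0.3086 × 2827.0 = 872.41 mGal
Free-air anomaly = 981426.66 − 982322.57 + (872.41) = -23.50 mGal

-23.5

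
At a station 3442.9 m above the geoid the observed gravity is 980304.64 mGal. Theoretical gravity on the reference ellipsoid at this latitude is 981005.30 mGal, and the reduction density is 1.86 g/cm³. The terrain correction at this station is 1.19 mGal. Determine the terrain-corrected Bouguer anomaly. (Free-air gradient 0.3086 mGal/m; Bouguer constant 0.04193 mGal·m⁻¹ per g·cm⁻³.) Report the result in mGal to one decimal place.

94.5

Free-air correction = 0.3086 × 3442.9 = 1062.48 mGal
Free-air anomaly = 980304.64 − 981005.30 + (1062.48) = 361.82 mGal
Bouguer slab correction = 0.04193 × 1.86 × 3442.9 = 268.51 mGal
Simple Bouguer anomaly = 361.82 − (268.51) = 93.31 mGal
Complete Bouguer anomaly = 93.31 + 1.19 = 94.50 mGal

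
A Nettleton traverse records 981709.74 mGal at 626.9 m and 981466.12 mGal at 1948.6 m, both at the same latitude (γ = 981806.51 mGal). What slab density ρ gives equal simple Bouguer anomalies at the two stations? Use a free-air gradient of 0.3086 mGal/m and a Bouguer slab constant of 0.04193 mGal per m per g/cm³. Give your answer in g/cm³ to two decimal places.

2.96

Δg_obs = 981466.12 − 981709.74 = -243.62 mGal over Δh = 1948.6 − 626.9 = 1321.7 m
Equal Bouguer anomalies ⇒ Δg_obs + (0.3086 − 0.04193ρ)·Δh = 0
0.3086 − 0.04193ρ = −Δg_obs/Δh = 0.18432
ρ = (0.3086 − 0.18432) / 0.04193 = 2.96 g/cm³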